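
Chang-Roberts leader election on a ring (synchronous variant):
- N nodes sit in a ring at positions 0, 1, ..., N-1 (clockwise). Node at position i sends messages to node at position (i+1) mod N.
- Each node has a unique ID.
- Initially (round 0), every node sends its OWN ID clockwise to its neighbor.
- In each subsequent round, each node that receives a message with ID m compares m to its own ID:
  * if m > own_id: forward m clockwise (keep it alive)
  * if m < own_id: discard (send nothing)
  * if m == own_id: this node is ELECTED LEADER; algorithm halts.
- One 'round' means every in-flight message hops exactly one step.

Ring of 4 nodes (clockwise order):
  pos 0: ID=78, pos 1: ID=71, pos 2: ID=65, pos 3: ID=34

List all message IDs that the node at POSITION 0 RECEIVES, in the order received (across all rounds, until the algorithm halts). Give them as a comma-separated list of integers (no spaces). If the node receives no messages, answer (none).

Round 1: pos1(id71) recv 78: fwd; pos2(id65) recv 71: fwd; pos3(id34) recv 65: fwd; pos0(id78) recv 34: drop
Round 2: pos2(id65) recv 78: fwd; pos3(id34) recv 71: fwd; pos0(id78) recv 65: drop
Round 3: pos3(id34) recv 78: fwd; pos0(id78) recv 71: drop
Round 4: pos0(id78) recv 78: ELECTED

Answer: 34,65,71,78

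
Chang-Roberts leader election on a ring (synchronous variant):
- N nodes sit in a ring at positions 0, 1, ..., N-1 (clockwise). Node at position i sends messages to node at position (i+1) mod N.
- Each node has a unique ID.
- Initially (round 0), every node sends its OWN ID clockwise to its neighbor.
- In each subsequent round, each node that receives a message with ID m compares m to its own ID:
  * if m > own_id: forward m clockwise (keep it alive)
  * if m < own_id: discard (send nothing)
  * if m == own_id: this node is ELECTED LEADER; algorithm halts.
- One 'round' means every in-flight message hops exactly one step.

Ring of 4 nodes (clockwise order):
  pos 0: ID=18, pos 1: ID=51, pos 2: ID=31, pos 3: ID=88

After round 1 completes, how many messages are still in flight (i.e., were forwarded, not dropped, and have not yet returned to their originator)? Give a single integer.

Round 1: pos1(id51) recv 18: drop; pos2(id31) recv 51: fwd; pos3(id88) recv 31: drop; pos0(id18) recv 88: fwd
After round 1: 2 messages still in flight

Answer: 2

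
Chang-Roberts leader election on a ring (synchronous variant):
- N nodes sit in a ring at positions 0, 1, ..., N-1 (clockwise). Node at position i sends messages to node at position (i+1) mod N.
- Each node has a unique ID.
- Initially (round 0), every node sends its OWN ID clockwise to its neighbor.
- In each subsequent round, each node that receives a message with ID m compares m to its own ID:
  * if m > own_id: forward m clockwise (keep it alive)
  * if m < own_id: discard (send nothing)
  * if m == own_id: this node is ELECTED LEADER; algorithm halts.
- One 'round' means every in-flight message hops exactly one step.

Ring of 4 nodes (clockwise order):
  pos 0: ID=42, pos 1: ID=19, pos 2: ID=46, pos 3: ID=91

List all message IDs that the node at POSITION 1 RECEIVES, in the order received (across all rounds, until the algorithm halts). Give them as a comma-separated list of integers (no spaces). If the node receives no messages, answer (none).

Round 1: pos1(id19) recv 42: fwd; pos2(id46) recv 19: drop; pos3(id91) recv 46: drop; pos0(id42) recv 91: fwd
Round 2: pos2(id46) recv 42: drop; pos1(id19) recv 91: fwd
Round 3: pos2(id46) recv 91: fwd
Round 4: pos3(id91) recv 91: ELECTED

Answer: 42,91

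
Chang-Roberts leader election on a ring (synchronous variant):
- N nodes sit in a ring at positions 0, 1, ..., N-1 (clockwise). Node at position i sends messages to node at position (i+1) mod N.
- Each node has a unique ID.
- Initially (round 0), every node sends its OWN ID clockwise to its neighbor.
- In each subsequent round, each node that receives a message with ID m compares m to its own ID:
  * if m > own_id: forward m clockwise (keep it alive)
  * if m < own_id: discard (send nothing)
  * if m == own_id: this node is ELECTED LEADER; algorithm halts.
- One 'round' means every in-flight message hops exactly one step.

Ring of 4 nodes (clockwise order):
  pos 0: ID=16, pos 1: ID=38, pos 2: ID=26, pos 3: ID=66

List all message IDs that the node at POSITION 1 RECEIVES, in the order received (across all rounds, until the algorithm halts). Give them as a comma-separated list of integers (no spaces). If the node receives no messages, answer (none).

Answer: 16,66

Derivation:
Round 1: pos1(id38) recv 16: drop; pos2(id26) recv 38: fwd; pos3(id66) recv 26: drop; pos0(id16) recv 66: fwd
Round 2: pos3(id66) recv 38: drop; pos1(id38) recv 66: fwd
Round 3: pos2(id26) recv 66: fwd
Round 4: pos3(id66) recv 66: ELECTED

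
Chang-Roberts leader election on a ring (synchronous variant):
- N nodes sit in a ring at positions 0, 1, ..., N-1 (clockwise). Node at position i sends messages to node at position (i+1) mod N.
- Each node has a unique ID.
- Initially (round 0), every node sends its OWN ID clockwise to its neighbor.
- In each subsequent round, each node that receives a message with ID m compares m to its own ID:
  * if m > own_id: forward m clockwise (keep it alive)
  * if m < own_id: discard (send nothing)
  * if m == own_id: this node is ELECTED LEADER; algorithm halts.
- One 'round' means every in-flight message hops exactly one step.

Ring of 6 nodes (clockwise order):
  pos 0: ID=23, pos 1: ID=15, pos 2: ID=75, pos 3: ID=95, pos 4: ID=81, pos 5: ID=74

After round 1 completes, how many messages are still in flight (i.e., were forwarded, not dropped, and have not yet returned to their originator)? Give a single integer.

Answer: 4

Derivation:
Round 1: pos1(id15) recv 23: fwd; pos2(id75) recv 15: drop; pos3(id95) recv 75: drop; pos4(id81) recv 95: fwd; pos5(id74) recv 81: fwd; pos0(id23) recv 74: fwd
After round 1: 4 messages still in flight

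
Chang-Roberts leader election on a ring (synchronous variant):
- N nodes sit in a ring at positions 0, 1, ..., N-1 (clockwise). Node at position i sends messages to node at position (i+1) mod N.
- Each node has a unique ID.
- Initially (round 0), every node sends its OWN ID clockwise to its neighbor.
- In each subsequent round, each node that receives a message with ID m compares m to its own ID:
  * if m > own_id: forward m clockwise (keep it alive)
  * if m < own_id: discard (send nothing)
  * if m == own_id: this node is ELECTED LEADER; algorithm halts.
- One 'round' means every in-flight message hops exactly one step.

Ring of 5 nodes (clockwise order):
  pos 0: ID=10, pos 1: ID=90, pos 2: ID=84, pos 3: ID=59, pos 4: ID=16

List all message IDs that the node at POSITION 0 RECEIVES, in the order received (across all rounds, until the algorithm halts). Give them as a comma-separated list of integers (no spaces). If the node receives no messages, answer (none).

Round 1: pos1(id90) recv 10: drop; pos2(id84) recv 90: fwd; pos3(id59) recv 84: fwd; pos4(id16) recv 59: fwd; pos0(id10) recv 16: fwd
Round 2: pos3(id59) recv 90: fwd; pos4(id16) recv 84: fwd; pos0(id10) recv 59: fwd; pos1(id90) recv 16: drop
Round 3: pos4(id16) recv 90: fwd; pos0(id10) recv 84: fwd; pos1(id90) recv 59: drop
Round 4: pos0(id10) recv 90: fwd; pos1(id90) recv 84: drop
Round 5: pos1(id90) recv 90: ELECTED

Answer: 16,59,84,90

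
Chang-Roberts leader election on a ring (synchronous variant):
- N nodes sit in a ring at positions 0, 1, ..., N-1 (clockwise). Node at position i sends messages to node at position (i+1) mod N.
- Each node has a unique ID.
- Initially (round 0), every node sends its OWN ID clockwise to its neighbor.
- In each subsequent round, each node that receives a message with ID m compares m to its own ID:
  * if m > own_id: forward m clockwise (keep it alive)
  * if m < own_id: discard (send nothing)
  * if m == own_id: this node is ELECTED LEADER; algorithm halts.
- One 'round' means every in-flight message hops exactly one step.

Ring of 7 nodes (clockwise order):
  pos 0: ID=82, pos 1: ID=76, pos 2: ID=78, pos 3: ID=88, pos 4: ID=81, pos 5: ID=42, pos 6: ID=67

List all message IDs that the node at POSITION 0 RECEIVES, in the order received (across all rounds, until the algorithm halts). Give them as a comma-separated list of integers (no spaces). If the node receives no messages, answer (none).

Round 1: pos1(id76) recv 82: fwd; pos2(id78) recv 76: drop; pos3(id88) recv 78: drop; pos4(id81) recv 88: fwd; pos5(id42) recv 81: fwd; pos6(id67) recv 42: drop; pos0(id82) recv 67: drop
Round 2: pos2(id78) recv 82: fwd; pos5(id42) recv 88: fwd; pos6(id67) recv 81: fwd
Round 3: pos3(id88) recv 82: drop; pos6(id67) recv 88: fwd; pos0(id82) recv 81: drop
Round 4: pos0(id82) recv 88: fwd
Round 5: pos1(id76) recv 88: fwd
Round 6: pos2(id78) recv 88: fwd
Round 7: pos3(id88) recv 88: ELECTED

Answer: 67,81,88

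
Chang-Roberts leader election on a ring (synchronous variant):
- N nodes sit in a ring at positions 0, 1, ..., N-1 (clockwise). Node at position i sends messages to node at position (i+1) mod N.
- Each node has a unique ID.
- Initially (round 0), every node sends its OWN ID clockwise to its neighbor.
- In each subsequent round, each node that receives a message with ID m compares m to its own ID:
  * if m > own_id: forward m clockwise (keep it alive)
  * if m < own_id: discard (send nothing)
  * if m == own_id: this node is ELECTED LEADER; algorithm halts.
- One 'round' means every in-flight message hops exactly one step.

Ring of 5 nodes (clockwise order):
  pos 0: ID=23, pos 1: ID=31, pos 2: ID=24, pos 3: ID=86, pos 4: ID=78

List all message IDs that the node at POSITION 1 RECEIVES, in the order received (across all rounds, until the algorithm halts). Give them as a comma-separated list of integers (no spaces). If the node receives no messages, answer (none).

Answer: 23,78,86

Derivation:
Round 1: pos1(id31) recv 23: drop; pos2(id24) recv 31: fwd; pos3(id86) recv 24: drop; pos4(id78) recv 86: fwd; pos0(id23) recv 78: fwd
Round 2: pos3(id86) recv 31: drop; pos0(id23) recv 86: fwd; pos1(id31) recv 78: fwd
Round 3: pos1(id31) recv 86: fwd; pos2(id24) recv 78: fwd
Round 4: pos2(id24) recv 86: fwd; pos3(id86) recv 78: drop
Round 5: pos3(id86) recv 86: ELECTED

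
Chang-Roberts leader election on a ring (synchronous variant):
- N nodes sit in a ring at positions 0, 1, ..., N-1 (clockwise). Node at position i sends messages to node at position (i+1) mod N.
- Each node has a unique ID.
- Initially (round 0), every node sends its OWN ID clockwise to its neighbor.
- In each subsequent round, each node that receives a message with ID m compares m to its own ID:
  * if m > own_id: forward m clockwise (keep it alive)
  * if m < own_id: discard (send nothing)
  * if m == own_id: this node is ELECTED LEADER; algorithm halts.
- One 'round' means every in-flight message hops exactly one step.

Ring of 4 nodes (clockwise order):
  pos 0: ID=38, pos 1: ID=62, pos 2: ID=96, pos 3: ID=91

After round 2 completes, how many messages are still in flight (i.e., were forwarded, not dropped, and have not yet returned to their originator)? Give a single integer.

Answer: 2

Derivation:
Round 1: pos1(id62) recv 38: drop; pos2(id96) recv 62: drop; pos3(id91) recv 96: fwd; pos0(id38) recv 91: fwd
Round 2: pos0(id38) recv 96: fwd; pos1(id62) recv 91: fwd
After round 2: 2 messages still in flight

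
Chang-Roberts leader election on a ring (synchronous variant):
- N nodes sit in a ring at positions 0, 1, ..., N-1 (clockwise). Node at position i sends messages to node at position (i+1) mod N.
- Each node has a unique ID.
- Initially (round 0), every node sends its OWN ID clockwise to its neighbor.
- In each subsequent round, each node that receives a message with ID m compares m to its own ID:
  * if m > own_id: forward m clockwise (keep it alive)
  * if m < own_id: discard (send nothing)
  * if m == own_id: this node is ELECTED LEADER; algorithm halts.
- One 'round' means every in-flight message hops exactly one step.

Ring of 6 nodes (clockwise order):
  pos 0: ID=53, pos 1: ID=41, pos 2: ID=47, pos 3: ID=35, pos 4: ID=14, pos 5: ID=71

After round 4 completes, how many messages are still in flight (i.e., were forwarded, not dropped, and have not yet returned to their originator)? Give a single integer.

Answer: 2

Derivation:
Round 1: pos1(id41) recv 53: fwd; pos2(id47) recv 41: drop; pos3(id35) recv 47: fwd; pos4(id14) recv 35: fwd; pos5(id71) recv 14: drop; pos0(id53) recv 71: fwd
Round 2: pos2(id47) recv 53: fwd; pos4(id14) recv 47: fwd; pos5(id71) recv 35: drop; pos1(id41) recv 71: fwd
Round 3: pos3(id35) recv 53: fwd; pos5(id71) recv 47: drop; pos2(id47) recv 71: fwd
Round 4: pos4(id14) recv 53: fwd; pos3(id35) recv 71: fwd
After round 4: 2 messages still in flight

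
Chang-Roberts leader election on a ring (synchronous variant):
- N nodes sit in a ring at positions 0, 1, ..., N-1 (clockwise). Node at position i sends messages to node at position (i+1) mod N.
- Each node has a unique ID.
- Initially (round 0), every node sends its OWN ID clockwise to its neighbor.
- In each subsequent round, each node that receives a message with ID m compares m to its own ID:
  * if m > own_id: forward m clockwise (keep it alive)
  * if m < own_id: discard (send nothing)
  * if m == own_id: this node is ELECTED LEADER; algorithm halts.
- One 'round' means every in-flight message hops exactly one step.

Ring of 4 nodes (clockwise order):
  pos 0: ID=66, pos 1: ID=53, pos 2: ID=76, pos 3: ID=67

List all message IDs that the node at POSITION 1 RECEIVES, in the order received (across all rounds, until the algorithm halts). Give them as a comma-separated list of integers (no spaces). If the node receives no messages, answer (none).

Round 1: pos1(id53) recv 66: fwd; pos2(id76) recv 53: drop; pos3(id67) recv 76: fwd; pos0(id66) recv 67: fwd
Round 2: pos2(id76) recv 66: drop; pos0(id66) recv 76: fwd; pos1(id53) recv 67: fwd
Round 3: pos1(id53) recv 76: fwd; pos2(id76) recv 67: drop
Round 4: pos2(id76) recv 76: ELECTED

Answer: 66,67,76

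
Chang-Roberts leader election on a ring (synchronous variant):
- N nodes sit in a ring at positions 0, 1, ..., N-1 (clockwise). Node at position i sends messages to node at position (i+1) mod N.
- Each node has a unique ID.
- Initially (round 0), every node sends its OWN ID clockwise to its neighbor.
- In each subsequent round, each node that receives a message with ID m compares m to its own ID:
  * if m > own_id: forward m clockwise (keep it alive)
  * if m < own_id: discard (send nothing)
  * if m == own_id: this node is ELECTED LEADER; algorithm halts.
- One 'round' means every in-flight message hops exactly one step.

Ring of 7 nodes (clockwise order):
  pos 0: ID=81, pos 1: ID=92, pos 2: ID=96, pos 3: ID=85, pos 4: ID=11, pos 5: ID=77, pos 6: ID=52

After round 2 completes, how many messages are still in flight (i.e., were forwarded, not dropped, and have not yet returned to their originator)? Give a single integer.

Answer: 2

Derivation:
Round 1: pos1(id92) recv 81: drop; pos2(id96) recv 92: drop; pos3(id85) recv 96: fwd; pos4(id11) recv 85: fwd; pos5(id77) recv 11: drop; pos6(id52) recv 77: fwd; pos0(id81) recv 52: drop
Round 2: pos4(id11) recv 96: fwd; pos5(id77) recv 85: fwd; pos0(id81) recv 77: drop
After round 2: 2 messages still in flight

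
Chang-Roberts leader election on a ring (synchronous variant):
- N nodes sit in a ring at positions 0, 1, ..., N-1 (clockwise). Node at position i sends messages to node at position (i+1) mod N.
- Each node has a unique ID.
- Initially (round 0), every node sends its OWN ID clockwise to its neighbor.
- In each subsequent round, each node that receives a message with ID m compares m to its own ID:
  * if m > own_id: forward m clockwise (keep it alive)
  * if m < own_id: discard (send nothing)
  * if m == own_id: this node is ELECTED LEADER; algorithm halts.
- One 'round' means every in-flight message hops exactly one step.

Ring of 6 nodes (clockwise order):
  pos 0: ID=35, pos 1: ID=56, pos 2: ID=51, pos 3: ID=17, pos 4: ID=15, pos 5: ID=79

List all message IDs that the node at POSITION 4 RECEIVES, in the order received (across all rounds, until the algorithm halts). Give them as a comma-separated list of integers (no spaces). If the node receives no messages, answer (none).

Answer: 17,51,56,79

Derivation:
Round 1: pos1(id56) recv 35: drop; pos2(id51) recv 56: fwd; pos3(id17) recv 51: fwd; pos4(id15) recv 17: fwd; pos5(id79) recv 15: drop; pos0(id35) recv 79: fwd
Round 2: pos3(id17) recv 56: fwd; pos4(id15) recv 51: fwd; pos5(id79) recv 17: drop; pos1(id56) recv 79: fwd
Round 3: pos4(id15) recv 56: fwd; pos5(id79) recv 51: drop; pos2(id51) recv 79: fwd
Round 4: pos5(id79) recv 56: drop; pos3(id17) recv 79: fwd
Round 5: pos4(id15) recv 79: fwd
Round 6: pos5(id79) recv 79: ELECTED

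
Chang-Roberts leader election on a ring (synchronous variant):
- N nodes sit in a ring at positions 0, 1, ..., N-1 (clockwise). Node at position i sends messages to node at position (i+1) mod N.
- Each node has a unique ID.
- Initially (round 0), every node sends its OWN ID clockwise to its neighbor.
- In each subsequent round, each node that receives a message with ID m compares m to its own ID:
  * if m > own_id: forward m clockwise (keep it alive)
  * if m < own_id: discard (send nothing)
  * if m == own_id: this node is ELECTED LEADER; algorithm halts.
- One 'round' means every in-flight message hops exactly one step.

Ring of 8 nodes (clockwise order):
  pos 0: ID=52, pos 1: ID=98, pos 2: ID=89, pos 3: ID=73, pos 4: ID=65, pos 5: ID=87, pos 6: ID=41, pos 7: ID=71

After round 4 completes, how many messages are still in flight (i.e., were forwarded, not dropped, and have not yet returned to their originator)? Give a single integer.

Answer: 2

Derivation:
Round 1: pos1(id98) recv 52: drop; pos2(id89) recv 98: fwd; pos3(id73) recv 89: fwd; pos4(id65) recv 73: fwd; pos5(id87) recv 65: drop; pos6(id41) recv 87: fwd; pos7(id71) recv 41: drop; pos0(id52) recv 71: fwd
Round 2: pos3(id73) recv 98: fwd; pos4(id65) recv 89: fwd; pos5(id87) recv 73: drop; pos7(id71) recv 87: fwd; pos1(id98) recv 71: drop
Round 3: pos4(id65) recv 98: fwd; pos5(id87) recv 89: fwd; pos0(id52) recv 87: fwd
Round 4: pos5(id87) recv 98: fwd; pos6(id41) recv 89: fwd; pos1(id98) recv 87: drop
After round 4: 2 messages still in flight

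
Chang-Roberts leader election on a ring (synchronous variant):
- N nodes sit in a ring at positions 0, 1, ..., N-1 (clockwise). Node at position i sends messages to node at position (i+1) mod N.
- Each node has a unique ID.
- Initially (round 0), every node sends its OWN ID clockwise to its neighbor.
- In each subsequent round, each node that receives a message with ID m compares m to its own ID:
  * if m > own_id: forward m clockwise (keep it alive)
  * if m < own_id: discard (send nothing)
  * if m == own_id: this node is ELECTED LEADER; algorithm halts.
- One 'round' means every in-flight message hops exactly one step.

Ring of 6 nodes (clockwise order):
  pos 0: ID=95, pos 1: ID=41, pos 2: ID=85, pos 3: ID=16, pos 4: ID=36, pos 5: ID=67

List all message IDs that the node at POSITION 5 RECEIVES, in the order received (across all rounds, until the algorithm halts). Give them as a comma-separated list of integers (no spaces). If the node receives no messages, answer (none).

Answer: 36,85,95

Derivation:
Round 1: pos1(id41) recv 95: fwd; pos2(id85) recv 41: drop; pos3(id16) recv 85: fwd; pos4(id36) recv 16: drop; pos5(id67) recv 36: drop; pos0(id95) recv 67: drop
Round 2: pos2(id85) recv 95: fwd; pos4(id36) recv 85: fwd
Round 3: pos3(id16) recv 95: fwd; pos5(id67) recv 85: fwd
Round 4: pos4(id36) recv 95: fwd; pos0(id95) recv 85: drop
Round 5: pos5(id67) recv 95: fwd
Round 6: pos0(id95) recv 95: ELECTED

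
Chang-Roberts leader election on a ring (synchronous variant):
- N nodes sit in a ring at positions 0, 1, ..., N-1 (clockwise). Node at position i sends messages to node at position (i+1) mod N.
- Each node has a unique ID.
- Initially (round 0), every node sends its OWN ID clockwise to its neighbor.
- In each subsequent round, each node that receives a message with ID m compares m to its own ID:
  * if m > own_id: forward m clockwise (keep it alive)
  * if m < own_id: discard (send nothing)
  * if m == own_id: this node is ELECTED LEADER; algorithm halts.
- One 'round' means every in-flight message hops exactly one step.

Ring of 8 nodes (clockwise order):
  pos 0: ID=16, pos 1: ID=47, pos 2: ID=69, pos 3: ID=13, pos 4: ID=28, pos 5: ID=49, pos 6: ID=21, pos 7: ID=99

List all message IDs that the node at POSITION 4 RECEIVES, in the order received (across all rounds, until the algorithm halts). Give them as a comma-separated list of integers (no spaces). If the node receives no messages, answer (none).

Round 1: pos1(id47) recv 16: drop; pos2(id69) recv 47: drop; pos3(id13) recv 69: fwd; pos4(id28) recv 13: drop; pos5(id49) recv 28: drop; pos6(id21) recv 49: fwd; pos7(id99) recv 21: drop; pos0(id16) recv 99: fwd
Round 2: pos4(id28) recv 69: fwd; pos7(id99) recv 49: drop; pos1(id47) recv 99: fwd
Round 3: pos5(id49) recv 69: fwd; pos2(id69) recv 99: fwd
Round 4: pos6(id21) recv 69: fwd; pos3(id13) recv 99: fwd
Round 5: pos7(id99) recv 69: drop; pos4(id28) recv 99: fwd
Round 6: pos5(id49) recv 99: fwd
Round 7: pos6(id21) recv 99: fwd
Round 8: pos7(id99) recv 99: ELECTED

Answer: 13,69,99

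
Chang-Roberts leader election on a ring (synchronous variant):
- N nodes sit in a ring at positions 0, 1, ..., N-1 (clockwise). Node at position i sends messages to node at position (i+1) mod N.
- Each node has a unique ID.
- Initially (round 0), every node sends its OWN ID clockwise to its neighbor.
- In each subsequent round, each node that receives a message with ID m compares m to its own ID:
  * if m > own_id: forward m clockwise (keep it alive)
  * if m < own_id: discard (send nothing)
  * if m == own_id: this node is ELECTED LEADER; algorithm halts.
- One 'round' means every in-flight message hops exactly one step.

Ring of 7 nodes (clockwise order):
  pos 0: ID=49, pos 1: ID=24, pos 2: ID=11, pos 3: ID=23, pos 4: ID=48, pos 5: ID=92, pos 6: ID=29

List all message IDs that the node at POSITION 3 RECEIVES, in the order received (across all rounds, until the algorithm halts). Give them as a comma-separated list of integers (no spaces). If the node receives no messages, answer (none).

Round 1: pos1(id24) recv 49: fwd; pos2(id11) recv 24: fwd; pos3(id23) recv 11: drop; pos4(id48) recv 23: drop; pos5(id92) recv 48: drop; pos6(id29) recv 92: fwd; pos0(id49) recv 29: drop
Round 2: pos2(id11) recv 49: fwd; pos3(id23) recv 24: fwd; pos0(id49) recv 92: fwd
Round 3: pos3(id23) recv 49: fwd; pos4(id48) recv 24: drop; pos1(id24) recv 92: fwd
Round 4: pos4(id48) recv 49: fwd; pos2(id11) recv 92: fwd
Round 5: pos5(id92) recv 49: drop; pos3(id23) recv 92: fwd
Round 6: pos4(id48) recv 92: fwd
Round 7: pos5(id92) recv 92: ELECTED

Answer: 11,24,49,92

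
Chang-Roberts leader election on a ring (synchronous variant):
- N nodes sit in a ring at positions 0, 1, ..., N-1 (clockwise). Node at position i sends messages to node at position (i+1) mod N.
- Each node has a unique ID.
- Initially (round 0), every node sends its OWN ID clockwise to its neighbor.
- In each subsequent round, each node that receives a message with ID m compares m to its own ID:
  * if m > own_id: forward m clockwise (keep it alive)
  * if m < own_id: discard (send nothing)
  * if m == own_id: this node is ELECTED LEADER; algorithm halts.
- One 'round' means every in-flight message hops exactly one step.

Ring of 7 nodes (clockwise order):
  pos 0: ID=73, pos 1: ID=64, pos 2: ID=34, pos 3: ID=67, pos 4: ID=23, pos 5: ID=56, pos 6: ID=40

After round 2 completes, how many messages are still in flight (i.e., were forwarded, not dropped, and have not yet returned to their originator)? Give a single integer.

Answer: 2

Derivation:
Round 1: pos1(id64) recv 73: fwd; pos2(id34) recv 64: fwd; pos3(id67) recv 34: drop; pos4(id23) recv 67: fwd; pos5(id56) recv 23: drop; pos6(id40) recv 56: fwd; pos0(id73) recv 40: drop
Round 2: pos2(id34) recv 73: fwd; pos3(id67) recv 64: drop; pos5(id56) recv 67: fwd; pos0(id73) recv 56: drop
After round 2: 2 messages still in flight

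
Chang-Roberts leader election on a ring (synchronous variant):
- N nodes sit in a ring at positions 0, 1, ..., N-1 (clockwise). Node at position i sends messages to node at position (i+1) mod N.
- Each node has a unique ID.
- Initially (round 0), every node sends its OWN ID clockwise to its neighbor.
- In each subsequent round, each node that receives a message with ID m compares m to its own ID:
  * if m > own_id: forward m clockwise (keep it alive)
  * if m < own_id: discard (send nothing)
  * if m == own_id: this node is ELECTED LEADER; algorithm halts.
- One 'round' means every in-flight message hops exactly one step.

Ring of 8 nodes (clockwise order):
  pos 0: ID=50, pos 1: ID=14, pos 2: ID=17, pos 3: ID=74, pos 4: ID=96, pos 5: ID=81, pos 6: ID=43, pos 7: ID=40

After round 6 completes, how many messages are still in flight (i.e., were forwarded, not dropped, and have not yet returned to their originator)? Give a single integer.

Round 1: pos1(id14) recv 50: fwd; pos2(id17) recv 14: drop; pos3(id74) recv 17: drop; pos4(id96) recv 74: drop; pos5(id81) recv 96: fwd; pos6(id43) recv 81: fwd; pos7(id40) recv 43: fwd; pos0(id50) recv 40: drop
Round 2: pos2(id17) recv 50: fwd; pos6(id43) recv 96: fwd; pos7(id40) recv 81: fwd; pos0(id50) recv 43: drop
Round 3: pos3(id74) recv 50: drop; pos7(id40) recv 96: fwd; pos0(id50) recv 81: fwd
Round 4: pos0(id50) recv 96: fwd; pos1(id14) recv 81: fwd
Round 5: pos1(id14) recv 96: fwd; pos2(id17) recv 81: fwd
Round 6: pos2(id17) recv 96: fwd; pos3(id74) recv 81: fwd
After round 6: 2 messages still in flight

Answer: 2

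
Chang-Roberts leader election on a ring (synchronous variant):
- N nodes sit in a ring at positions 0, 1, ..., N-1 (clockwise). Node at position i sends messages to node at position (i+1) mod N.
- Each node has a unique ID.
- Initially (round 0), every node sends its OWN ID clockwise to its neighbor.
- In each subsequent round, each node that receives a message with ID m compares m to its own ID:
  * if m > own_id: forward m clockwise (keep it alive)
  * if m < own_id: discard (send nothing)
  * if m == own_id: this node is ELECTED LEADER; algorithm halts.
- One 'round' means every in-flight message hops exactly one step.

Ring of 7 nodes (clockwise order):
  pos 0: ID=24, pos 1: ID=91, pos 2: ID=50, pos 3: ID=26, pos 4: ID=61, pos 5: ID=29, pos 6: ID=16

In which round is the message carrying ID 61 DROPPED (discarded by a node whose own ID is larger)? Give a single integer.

Answer: 4

Derivation:
Round 1: pos1(id91) recv 24: drop; pos2(id50) recv 91: fwd; pos3(id26) recv 50: fwd; pos4(id61) recv 26: drop; pos5(id29) recv 61: fwd; pos6(id16) recv 29: fwd; pos0(id24) recv 16: drop
Round 2: pos3(id26) recv 91: fwd; pos4(id61) recv 50: drop; pos6(id16) recv 61: fwd; pos0(id24) recv 29: fwd
Round 3: pos4(id61) recv 91: fwd; pos0(id24) recv 61: fwd; pos1(id91) recv 29: drop
Round 4: pos5(id29) recv 91: fwd; pos1(id91) recv 61: drop
Round 5: pos6(id16) recv 91: fwd
Round 6: pos0(id24) recv 91: fwd
Round 7: pos1(id91) recv 91: ELECTED
Message ID 61 originates at pos 4; dropped at pos 1 in round 4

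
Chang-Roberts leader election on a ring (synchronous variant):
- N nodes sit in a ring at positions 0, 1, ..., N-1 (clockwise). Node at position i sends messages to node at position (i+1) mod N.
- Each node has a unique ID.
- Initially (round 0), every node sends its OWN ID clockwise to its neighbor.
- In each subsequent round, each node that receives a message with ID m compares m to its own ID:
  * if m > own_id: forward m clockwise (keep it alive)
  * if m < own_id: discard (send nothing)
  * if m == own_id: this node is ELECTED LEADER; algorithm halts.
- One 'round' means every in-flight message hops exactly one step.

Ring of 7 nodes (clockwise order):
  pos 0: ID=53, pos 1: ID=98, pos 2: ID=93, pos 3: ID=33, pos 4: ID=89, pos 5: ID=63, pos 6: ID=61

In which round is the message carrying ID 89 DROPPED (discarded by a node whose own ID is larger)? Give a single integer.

Round 1: pos1(id98) recv 53: drop; pos2(id93) recv 98: fwd; pos3(id33) recv 93: fwd; pos4(id89) recv 33: drop; pos5(id63) recv 89: fwd; pos6(id61) recv 63: fwd; pos0(id53) recv 61: fwd
Round 2: pos3(id33) recv 98: fwd; pos4(id89) recv 93: fwd; pos6(id61) recv 89: fwd; pos0(id53) recv 63: fwd; pos1(id98) recv 61: drop
Round 3: pos4(id89) recv 98: fwd; pos5(id63) recv 93: fwd; pos0(id53) recv 89: fwd; pos1(id98) recv 63: drop
Round 4: pos5(id63) recv 98: fwd; pos6(id61) recv 93: fwd; pos1(id98) recv 89: drop
Round 5: pos6(id61) recv 98: fwd; pos0(id53) recv 93: fwd
Round 6: pos0(id53) recv 98: fwd; pos1(id98) recv 93: drop
Round 7: pos1(id98) recv 98: ELECTED
Message ID 89 originates at pos 4; dropped at pos 1 in round 4

Answer: 4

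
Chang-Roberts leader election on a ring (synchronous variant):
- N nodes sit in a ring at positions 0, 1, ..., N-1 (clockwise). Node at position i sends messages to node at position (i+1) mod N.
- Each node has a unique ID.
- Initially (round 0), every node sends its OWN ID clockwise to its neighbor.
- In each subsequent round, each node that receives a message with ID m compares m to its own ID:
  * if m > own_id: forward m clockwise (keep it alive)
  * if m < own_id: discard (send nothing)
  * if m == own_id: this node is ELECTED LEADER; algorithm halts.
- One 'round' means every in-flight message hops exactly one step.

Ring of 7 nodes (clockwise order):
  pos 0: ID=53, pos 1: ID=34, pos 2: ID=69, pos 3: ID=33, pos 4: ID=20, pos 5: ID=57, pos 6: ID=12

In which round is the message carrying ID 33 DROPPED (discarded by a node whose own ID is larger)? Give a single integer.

Answer: 2

Derivation:
Round 1: pos1(id34) recv 53: fwd; pos2(id69) recv 34: drop; pos3(id33) recv 69: fwd; pos4(id20) recv 33: fwd; pos5(id57) recv 20: drop; pos6(id12) recv 57: fwd; pos0(id53) recv 12: drop
Round 2: pos2(id69) recv 53: drop; pos4(id20) recv 69: fwd; pos5(id57) recv 33: drop; pos0(id53) recv 57: fwd
Round 3: pos5(id57) recv 69: fwd; pos1(id34) recv 57: fwd
Round 4: pos6(id12) recv 69: fwd; pos2(id69) recv 57: drop
Round 5: pos0(id53) recv 69: fwd
Round 6: pos1(id34) recv 69: fwd
Round 7: pos2(id69) recv 69: ELECTED
Message ID 33 originates at pos 3; dropped at pos 5 in round 2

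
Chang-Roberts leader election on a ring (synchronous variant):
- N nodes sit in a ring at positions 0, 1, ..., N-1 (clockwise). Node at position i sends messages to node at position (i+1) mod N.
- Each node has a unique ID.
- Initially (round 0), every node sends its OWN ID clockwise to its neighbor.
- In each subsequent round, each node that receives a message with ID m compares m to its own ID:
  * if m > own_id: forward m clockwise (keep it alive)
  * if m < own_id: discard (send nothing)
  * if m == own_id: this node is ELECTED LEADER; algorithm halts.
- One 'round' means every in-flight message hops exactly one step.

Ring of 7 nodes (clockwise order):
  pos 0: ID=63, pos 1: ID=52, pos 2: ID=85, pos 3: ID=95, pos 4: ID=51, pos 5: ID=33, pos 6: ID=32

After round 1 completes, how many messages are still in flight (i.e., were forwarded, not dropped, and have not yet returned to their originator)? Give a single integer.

Round 1: pos1(id52) recv 63: fwd; pos2(id85) recv 52: drop; pos3(id95) recv 85: drop; pos4(id51) recv 95: fwd; pos5(id33) recv 51: fwd; pos6(id32) recv 33: fwd; pos0(id63) recv 32: drop
After round 1: 4 messages still in flight

Answer: 4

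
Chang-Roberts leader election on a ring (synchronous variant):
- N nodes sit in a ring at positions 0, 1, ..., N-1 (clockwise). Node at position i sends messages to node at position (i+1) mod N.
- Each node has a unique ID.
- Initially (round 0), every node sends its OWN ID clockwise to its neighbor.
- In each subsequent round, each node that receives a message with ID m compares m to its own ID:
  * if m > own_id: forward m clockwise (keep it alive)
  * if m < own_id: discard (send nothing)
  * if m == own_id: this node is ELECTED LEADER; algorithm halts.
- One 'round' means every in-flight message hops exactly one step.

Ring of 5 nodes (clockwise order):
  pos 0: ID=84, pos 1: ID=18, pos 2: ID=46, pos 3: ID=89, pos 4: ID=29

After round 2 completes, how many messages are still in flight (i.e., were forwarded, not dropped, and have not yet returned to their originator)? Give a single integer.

Answer: 2

Derivation:
Round 1: pos1(id18) recv 84: fwd; pos2(id46) recv 18: drop; pos3(id89) recv 46: drop; pos4(id29) recv 89: fwd; pos0(id84) recv 29: drop
Round 2: pos2(id46) recv 84: fwd; pos0(id84) recv 89: fwd
After round 2: 2 messages still in flight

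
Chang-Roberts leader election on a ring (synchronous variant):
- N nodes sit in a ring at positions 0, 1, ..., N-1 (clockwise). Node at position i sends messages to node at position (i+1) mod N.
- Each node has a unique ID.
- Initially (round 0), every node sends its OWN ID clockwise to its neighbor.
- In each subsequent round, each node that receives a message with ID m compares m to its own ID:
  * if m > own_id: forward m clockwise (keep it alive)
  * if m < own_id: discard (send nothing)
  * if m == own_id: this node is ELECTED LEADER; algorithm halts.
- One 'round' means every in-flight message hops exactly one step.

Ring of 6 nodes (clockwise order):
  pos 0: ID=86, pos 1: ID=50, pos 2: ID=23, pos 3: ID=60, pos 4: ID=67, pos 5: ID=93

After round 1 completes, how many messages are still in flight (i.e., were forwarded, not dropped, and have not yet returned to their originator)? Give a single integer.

Round 1: pos1(id50) recv 86: fwd; pos2(id23) recv 50: fwd; pos3(id60) recv 23: drop; pos4(id67) recv 60: drop; pos5(id93) recv 67: drop; pos0(id86) recv 93: fwd
After round 1: 3 messages still in flight

Answer: 3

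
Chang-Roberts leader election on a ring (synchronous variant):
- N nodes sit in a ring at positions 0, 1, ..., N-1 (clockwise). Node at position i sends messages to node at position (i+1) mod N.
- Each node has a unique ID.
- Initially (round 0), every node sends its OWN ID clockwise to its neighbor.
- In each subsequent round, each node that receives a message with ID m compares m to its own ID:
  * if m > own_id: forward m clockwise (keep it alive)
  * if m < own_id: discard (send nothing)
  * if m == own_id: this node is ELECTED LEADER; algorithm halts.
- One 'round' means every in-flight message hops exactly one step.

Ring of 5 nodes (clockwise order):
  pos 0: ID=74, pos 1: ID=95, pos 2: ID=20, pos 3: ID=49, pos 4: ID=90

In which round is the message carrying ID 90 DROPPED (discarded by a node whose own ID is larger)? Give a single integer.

Round 1: pos1(id95) recv 74: drop; pos2(id20) recv 95: fwd; pos3(id49) recv 20: drop; pos4(id90) recv 49: drop; pos0(id74) recv 90: fwd
Round 2: pos3(id49) recv 95: fwd; pos1(id95) recv 90: drop
Round 3: pos4(id90) recv 95: fwd
Round 4: pos0(id74) recv 95: fwd
Round 5: pos1(id95) recv 95: ELECTED
Message ID 90 originates at pos 4; dropped at pos 1 in round 2

Answer: 2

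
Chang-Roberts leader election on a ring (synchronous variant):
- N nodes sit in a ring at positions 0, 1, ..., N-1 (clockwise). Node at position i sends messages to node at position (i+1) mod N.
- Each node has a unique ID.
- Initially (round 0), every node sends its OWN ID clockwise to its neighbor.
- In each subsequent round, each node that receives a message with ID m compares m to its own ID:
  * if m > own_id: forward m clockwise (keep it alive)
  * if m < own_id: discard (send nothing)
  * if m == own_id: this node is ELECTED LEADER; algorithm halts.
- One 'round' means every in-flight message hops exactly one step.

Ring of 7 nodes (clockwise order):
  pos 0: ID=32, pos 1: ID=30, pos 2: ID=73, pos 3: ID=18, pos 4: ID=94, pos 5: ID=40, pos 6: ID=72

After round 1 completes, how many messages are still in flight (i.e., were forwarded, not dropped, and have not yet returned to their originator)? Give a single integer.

Round 1: pos1(id30) recv 32: fwd; pos2(id73) recv 30: drop; pos3(id18) recv 73: fwd; pos4(id94) recv 18: drop; pos5(id40) recv 94: fwd; pos6(id72) recv 40: drop; pos0(id32) recv 72: fwd
After round 1: 4 messages still in flight

Answer: 4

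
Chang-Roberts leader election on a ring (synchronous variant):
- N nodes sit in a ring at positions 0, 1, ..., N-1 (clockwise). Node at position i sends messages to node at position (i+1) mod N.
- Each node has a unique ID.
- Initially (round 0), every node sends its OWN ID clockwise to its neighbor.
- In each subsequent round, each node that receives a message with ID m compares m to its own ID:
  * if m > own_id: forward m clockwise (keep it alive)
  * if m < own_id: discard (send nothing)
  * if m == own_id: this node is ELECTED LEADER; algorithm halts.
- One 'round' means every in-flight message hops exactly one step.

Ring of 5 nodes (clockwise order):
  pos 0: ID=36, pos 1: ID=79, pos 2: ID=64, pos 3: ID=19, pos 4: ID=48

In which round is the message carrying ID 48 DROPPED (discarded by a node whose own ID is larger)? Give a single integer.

Round 1: pos1(id79) recv 36: drop; pos2(id64) recv 79: fwd; pos3(id19) recv 64: fwd; pos4(id48) recv 19: drop; pos0(id36) recv 48: fwd
Round 2: pos3(id19) recv 79: fwd; pos4(id48) recv 64: fwd; pos1(id79) recv 48: drop
Round 3: pos4(id48) recv 79: fwd; pos0(id36) recv 64: fwd
Round 4: pos0(id36) recv 79: fwd; pos1(id79) recv 64: drop
Round 5: pos1(id79) recv 79: ELECTED
Message ID 48 originates at pos 4; dropped at pos 1 in round 2

Answer: 2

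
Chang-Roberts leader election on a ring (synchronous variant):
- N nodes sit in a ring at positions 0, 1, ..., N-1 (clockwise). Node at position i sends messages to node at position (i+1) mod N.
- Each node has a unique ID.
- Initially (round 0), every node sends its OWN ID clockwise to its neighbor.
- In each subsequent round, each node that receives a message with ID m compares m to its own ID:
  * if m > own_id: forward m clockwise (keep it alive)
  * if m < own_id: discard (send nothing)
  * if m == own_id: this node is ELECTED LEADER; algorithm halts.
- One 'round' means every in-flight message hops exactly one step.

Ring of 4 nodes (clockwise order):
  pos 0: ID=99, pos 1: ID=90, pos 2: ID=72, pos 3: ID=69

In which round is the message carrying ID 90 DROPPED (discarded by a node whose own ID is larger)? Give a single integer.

Round 1: pos1(id90) recv 99: fwd; pos2(id72) recv 90: fwd; pos3(id69) recv 72: fwd; pos0(id99) recv 69: drop
Round 2: pos2(id72) recv 99: fwd; pos3(id69) recv 90: fwd; pos0(id99) recv 72: drop
Round 3: pos3(id69) recv 99: fwd; pos0(id99) recv 90: drop
Round 4: pos0(id99) recv 99: ELECTED
Message ID 90 originates at pos 1; dropped at pos 0 in round 3

Answer: 3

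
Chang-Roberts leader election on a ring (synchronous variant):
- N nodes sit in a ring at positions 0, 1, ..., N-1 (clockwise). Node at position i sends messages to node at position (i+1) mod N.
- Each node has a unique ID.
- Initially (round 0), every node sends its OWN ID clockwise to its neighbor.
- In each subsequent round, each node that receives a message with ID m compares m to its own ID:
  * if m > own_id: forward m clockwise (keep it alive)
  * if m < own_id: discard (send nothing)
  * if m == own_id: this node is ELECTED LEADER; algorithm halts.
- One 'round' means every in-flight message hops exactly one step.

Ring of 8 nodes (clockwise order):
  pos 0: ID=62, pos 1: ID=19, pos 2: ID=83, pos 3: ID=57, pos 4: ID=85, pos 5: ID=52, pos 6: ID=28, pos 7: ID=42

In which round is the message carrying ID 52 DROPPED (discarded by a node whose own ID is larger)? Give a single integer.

Answer: 3

Derivation:
Round 1: pos1(id19) recv 62: fwd; pos2(id83) recv 19: drop; pos3(id57) recv 83: fwd; pos4(id85) recv 57: drop; pos5(id52) recv 85: fwd; pos6(id28) recv 52: fwd; pos7(id42) recv 28: drop; pos0(id62) recv 42: drop
Round 2: pos2(id83) recv 62: drop; pos4(id85) recv 83: drop; pos6(id28) recv 85: fwd; pos7(id42) recv 52: fwd
Round 3: pos7(id42) recv 85: fwd; pos0(id62) recv 52: drop
Round 4: pos0(id62) recv 85: fwd
Round 5: pos1(id19) recv 85: fwd
Round 6: pos2(id83) recv 85: fwd
Round 7: pos3(id57) recv 85: fwd
Round 8: pos4(id85) recv 85: ELECTED
Message ID 52 originates at pos 5; dropped at pos 0 in round 3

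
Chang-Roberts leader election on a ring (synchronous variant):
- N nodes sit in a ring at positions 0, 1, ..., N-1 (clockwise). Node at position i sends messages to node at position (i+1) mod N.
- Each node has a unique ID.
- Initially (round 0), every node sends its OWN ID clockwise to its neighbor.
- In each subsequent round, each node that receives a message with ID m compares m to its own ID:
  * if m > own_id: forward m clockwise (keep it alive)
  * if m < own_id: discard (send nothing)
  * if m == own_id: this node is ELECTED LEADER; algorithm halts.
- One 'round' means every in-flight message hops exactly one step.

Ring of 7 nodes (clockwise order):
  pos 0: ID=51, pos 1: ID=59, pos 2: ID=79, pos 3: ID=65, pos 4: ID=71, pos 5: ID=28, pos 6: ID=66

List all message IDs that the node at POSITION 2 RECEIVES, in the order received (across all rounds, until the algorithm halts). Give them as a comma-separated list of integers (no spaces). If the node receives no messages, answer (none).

Round 1: pos1(id59) recv 51: drop; pos2(id79) recv 59: drop; pos3(id65) recv 79: fwd; pos4(id71) recv 65: drop; pos5(id28) recv 71: fwd; pos6(id66) recv 28: drop; pos0(id51) recv 66: fwd
Round 2: pos4(id71) recv 79: fwd; pos6(id66) recv 71: fwd; pos1(id59) recv 66: fwd
Round 3: pos5(id28) recv 79: fwd; pos0(id51) recv 71: fwd; pos2(id79) recv 66: drop
Round 4: pos6(id66) recv 79: fwd; pos1(id59) recv 71: fwd
Round 5: pos0(id51) recv 79: fwd; pos2(id79) recv 71: drop
Round 6: pos1(id59) recv 79: fwd
Round 7: pos2(id79) recv 79: ELECTED

Answer: 59,66,71,79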